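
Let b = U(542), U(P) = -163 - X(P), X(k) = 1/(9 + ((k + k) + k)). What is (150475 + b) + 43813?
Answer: 317394374/1635 ≈ 1.9413e+5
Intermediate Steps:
X(k) = 1/(9 + 3*k) (X(k) = 1/(9 + (2*k + k)) = 1/(9 + 3*k))
U(P) = -163 - 1/(3*(3 + P))
b = -266506/1635 (b = (-1468 - 489*542)/(3*(3 + 542)) = (⅓)*(-1468 - 265038)/545 = (⅓)*(1/545)*(-266506) = -266506/1635 ≈ -163.00)
(150475 + b) + 43813 = (150475 - 266506/1635) + 43813 = 245760119/1635 + 43813 = 317394374/1635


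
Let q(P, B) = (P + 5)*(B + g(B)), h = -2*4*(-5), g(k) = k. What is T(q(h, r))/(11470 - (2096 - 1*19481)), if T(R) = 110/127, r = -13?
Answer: 22/732917 ≈ 3.0017e-5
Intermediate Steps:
h = 40 (h = -8*(-5) = 40)
q(P, B) = 2*B*(5 + P) (q(P, B) = (P + 5)*(B + B) = (5 + P)*(2*B) = 2*B*(5 + P))
T(R) = 110/127 (T(R) = 110*(1/127) = 110/127)
T(q(h, r))/(11470 - (2096 - 1*19481)) = 110/(127*(11470 - (2096 - 1*19481))) = 110/(127*(11470 - (2096 - 19481))) = 110/(127*(11470 - 1*(-17385))) = 110/(127*(11470 + 17385)) = (110/127)/28855 = (110/127)*(1/28855) = 22/732917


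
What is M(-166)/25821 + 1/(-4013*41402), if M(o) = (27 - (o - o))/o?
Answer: -124728733/19781951179351 ≈ -6.3052e-6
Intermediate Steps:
M(o) = 27/o (M(o) = (27 - 1*0)/o = (27 + 0)/o = 27/o)
M(-166)/25821 + 1/(-4013*41402) = (27/(-166))/25821 + 1/(-4013*41402) = (27*(-1/166))*(1/25821) - 1/4013*1/41402 = -27/166*1/25821 - 1/166146226 = -3/476254 - 1/166146226 = -124728733/19781951179351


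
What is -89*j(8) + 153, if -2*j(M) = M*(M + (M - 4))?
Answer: 4425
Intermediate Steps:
j(M) = -M*(-4 + 2*M)/2 (j(M) = -M*(M + (M - 4))/2 = -M*(M + (-4 + M))/2 = -M*(-4 + 2*M)/2)
-89*j(8) + 153 = -712*(2 - 1*8) + 153 = -712*(2 - 8) + 153 = -712*(-6) + 153 = -89*(-48) + 153 = 4272 + 153 = 4425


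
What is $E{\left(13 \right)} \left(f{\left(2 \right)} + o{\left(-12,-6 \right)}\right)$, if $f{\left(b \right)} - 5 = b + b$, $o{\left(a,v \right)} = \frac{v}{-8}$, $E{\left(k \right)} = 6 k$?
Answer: $\frac{1521}{2} \approx 760.5$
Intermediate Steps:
$o{\left(a,v \right)} = - \frac{v}{8}$ ($o{\left(a,v \right)} = v \left(- \frac{1}{8}\right) = - \frac{v}{8}$)
$f{\left(b \right)} = 5 + 2 b$ ($f{\left(b \right)} = 5 + \left(b + b\right) = 5 + 2 b$)
$E{\left(13 \right)} \left(f{\left(2 \right)} + o{\left(-12,-6 \right)}\right) = 6 \cdot 13 \left(\left(5 + 2 \cdot 2\right) - - \frac{3}{4}\right) = 78 \left(\left(5 + 4\right) + \frac{3}{4}\right) = 78 \left(9 + \frac{3}{4}\right) = 78 \cdot \frac{39}{4} = \frac{1521}{2}$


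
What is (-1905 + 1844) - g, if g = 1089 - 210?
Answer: -940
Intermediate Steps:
g = 879
(-1905 + 1844) - g = (-1905 + 1844) - 1*879 = -61 - 879 = -940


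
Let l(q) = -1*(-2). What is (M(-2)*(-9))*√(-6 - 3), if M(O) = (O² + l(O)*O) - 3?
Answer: 81*I ≈ 81.0*I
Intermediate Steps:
l(q) = 2
M(O) = -3 + O² + 2*O (M(O) = (O² + 2*O) - 3 = -3 + O² + 2*O)
(M(-2)*(-9))*√(-6 - 3) = ((-3 + (-2)² + 2*(-2))*(-9))*√(-6 - 3) = ((-3 + 4 - 4)*(-9))*√(-9) = (-3*(-9))*(3*I) = 27*(3*I) = 81*I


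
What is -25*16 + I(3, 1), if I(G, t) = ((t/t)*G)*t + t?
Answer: -396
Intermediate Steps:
I(G, t) = t + G*t (I(G, t) = (1*G)*t + t = G*t + t = t + G*t)
-25*16 + I(3, 1) = -25*16 + 1*(1 + 3) = -400 + 1*4 = -400 + 4 = -396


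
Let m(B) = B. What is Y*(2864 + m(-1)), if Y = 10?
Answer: 28630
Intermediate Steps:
Y*(2864 + m(-1)) = 10*(2864 - 1) = 10*2863 = 28630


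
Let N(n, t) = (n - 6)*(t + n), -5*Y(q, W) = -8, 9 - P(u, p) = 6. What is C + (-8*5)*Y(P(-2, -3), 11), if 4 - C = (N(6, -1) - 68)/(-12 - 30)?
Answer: -1294/21 ≈ -61.619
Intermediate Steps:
P(u, p) = 3 (P(u, p) = 9 - 1*6 = 9 - 6 = 3)
Y(q, W) = 8/5 (Y(q, W) = -⅕*(-8) = 8/5)
N(n, t) = (-6 + n)*(n + t)
C = 50/21 (C = 4 - ((6² - 6*6 - 6*(-1) + 6*(-1)) - 68)/(-12 - 30) = 4 - ((36 - 36 + 6 - 6) - 68)/(-42) = 4 - (0 - 68)*(-1)/42 = 4 - (-68)*(-1)/42 = 4 - 1*34/21 = 4 - 34/21 = 50/21 ≈ 2.3810)
C + (-8*5)*Y(P(-2, -3), 11) = 50/21 - 8*5*(8/5) = 50/21 - 40*8/5 = 50/21 - 64 = -1294/21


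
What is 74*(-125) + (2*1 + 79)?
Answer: -9169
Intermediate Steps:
74*(-125) + (2*1 + 79) = -9250 + (2 + 79) = -9250 + 81 = -9169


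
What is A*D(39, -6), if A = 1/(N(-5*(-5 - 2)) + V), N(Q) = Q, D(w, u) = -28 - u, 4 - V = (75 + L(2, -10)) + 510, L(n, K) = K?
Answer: 11/268 ≈ 0.041045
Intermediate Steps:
V = -571 (V = 4 - ((75 - 10) + 510) = 4 - (65 + 510) = 4 - 1*575 = 4 - 575 = -571)
A = -1/536 (A = 1/(-5*(-5 - 2) - 571) = 1/(-5*(-7) - 571) = 1/(35 - 571) = 1/(-536) = -1/536 ≈ -0.0018657)
A*D(39, -6) = -(-28 - 1*(-6))/536 = -(-28 + 6)/536 = -1/536*(-22) = 11/268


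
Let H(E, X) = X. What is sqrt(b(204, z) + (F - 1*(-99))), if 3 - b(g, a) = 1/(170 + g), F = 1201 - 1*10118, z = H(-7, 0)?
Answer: I*sqrt(1233007314)/374 ≈ 93.888*I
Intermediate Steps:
z = 0
F = -8917 (F = 1201 - 10118 = -8917)
b(g, a) = 3 - 1/(170 + g)
sqrt(b(204, z) + (F - 1*(-99))) = sqrt((509 + 3*204)/(170 + 204) + (-8917 - 1*(-99))) = sqrt((509 + 612)/374 + (-8917 + 99)) = sqrt((1/374)*1121 - 8818) = sqrt(1121/374 - 8818) = sqrt(-3296811/374) = I*sqrt(1233007314)/374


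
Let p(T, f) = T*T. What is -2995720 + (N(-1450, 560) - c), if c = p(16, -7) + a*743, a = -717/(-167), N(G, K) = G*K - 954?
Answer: -636624041/167 ≈ -3.8121e+6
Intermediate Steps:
p(T, f) = T²
N(G, K) = -954 + G*K
a = 717/167 (a = -717*(-1/167) = 717/167 ≈ 4.2934)
c = 575483/167 (c = 16² + (717/167)*743 = 256 + 532731/167 = 575483/167 ≈ 3446.0)
-2995720 + (N(-1450, 560) - c) = -2995720 + ((-954 - 1450*560) - 1*575483/167) = -2995720 + ((-954 - 812000) - 575483/167) = -2995720 + (-812954 - 575483/167) = -2995720 - 136338801/167 = -636624041/167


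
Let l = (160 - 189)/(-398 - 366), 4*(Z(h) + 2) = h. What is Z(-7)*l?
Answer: -435/3056 ≈ -0.14234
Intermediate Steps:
Z(h) = -2 + h/4
l = 29/764 (l = -29/(-764) = -29*(-1/764) = 29/764 ≈ 0.037958)
Z(-7)*l = (-2 + (¼)*(-7))*(29/764) = (-2 - 7/4)*(29/764) = -15/4*29/764 = -435/3056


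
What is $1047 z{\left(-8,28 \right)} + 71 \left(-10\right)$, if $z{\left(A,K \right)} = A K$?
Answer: $-235238$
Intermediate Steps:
$1047 z{\left(-8,28 \right)} + 71 \left(-10\right) = 1047 \left(\left(-8\right) 28\right) + 71 \left(-10\right) = 1047 \left(-224\right) - 710 = -234528 - 710 = -235238$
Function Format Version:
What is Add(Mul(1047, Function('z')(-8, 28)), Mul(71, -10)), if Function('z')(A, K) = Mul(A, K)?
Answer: -235238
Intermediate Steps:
Add(Mul(1047, Function('z')(-8, 28)), Mul(71, -10)) = Add(Mul(1047, Mul(-8, 28)), Mul(71, -10)) = Add(Mul(1047, -224), -710) = Add(-234528, -710) = -235238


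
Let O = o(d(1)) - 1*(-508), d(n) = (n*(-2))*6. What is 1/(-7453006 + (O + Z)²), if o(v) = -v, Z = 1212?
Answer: -1/4453182 ≈ -2.2456e-7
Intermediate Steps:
d(n) = -12*n (d(n) = -2*n*6 = -12*n)
O = 520 (O = -(-12) - 1*(-508) = -1*(-12) + 508 = 12 + 508 = 520)
1/(-7453006 + (O + Z)²) = 1/(-7453006 + (520 + 1212)²) = 1/(-7453006 + 1732²) = 1/(-7453006 + 2999824) = 1/(-4453182) = -1/4453182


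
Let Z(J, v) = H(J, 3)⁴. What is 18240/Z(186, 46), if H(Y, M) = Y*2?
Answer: 95/99740268 ≈ 9.5247e-7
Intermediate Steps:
H(Y, M) = 2*Y
Z(J, v) = 16*J⁴ (Z(J, v) = (2*J)⁴ = 16*J⁴)
18240/Z(186, 46) = 18240/((16*186⁴)) = 18240/((16*1196883216)) = 18240/19150131456 = 18240*(1/19150131456) = 95/99740268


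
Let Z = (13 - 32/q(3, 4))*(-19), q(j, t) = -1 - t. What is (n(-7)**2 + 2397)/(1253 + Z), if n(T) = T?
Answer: 6115/2211 ≈ 2.7657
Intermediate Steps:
Z = -1843/5 (Z = (13 - 32/(-1 - 1*4))*(-19) = (13 - 32/(-1 - 4))*(-19) = (13 - 32/(-5))*(-19) = (13 - 32*(-1/5))*(-19) = (13 + 32/5)*(-19) = (97/5)*(-19) = -1843/5 ≈ -368.60)
(n(-7)**2 + 2397)/(1253 + Z) = ((-7)**2 + 2397)/(1253 - 1843/5) = (49 + 2397)/(4422/5) = 2446*(5/4422) = 6115/2211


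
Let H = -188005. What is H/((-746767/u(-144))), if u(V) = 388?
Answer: 72945940/746767 ≈ 97.682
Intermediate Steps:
H/((-746767/u(-144))) = -188005/((-746767/388)) = -188005/((-746767*1/388)) = -188005/(-746767/388) = -188005*(-388/746767) = 72945940/746767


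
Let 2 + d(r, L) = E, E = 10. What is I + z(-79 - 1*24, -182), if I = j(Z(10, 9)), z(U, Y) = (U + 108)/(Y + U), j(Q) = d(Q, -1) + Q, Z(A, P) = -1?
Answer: 398/57 ≈ 6.9825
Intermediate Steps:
d(r, L) = 8 (d(r, L) = -2 + 10 = 8)
j(Q) = 8 + Q
z(U, Y) = (108 + U)/(U + Y)
I = 7 (I = 8 - 1 = 7)
I + z(-79 - 1*24, -182) = 7 + (108 + (-79 - 1*24))/((-79 - 1*24) - 182) = 7 + (108 + (-79 - 24))/((-79 - 24) - 182) = 7 + (108 - 103)/(-103 - 182) = 7 + 5/(-285) = 7 - 1/285*5 = 7 - 1/57 = 398/57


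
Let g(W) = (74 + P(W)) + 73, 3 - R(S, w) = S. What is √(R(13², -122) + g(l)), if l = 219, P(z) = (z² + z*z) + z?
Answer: √96122 ≈ 310.04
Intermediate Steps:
P(z) = z + 2*z² (P(z) = (z² + z²) + z = 2*z² + z = z + 2*z²)
R(S, w) = 3 - S
g(W) = 147 + W*(1 + 2*W) (g(W) = (74 + W*(1 + 2*W)) + 73 = 147 + W*(1 + 2*W))
√(R(13², -122) + g(l)) = √((3 - 1*13²) + (147 + 219*(1 + 2*219))) = √((3 - 1*169) + (147 + 219*(1 + 438))) = √((3 - 169) + (147 + 219*439)) = √(-166 + (147 + 96141)) = √(-166 + 96288) = √96122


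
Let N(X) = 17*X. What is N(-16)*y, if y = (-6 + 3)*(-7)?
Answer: -5712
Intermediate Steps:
y = 21 (y = -3*(-7) = 21)
N(-16)*y = (17*(-16))*21 = -272*21 = -5712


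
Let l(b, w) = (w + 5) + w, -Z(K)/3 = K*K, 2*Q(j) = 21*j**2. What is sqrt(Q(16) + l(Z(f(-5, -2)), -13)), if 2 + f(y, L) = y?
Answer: sqrt(2667) ≈ 51.643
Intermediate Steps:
f(y, L) = -2 + y
Q(j) = 21*j**2/2 (Q(j) = (21*j**2)/2 = 21*j**2/2)
Z(K) = -3*K**2 (Z(K) = -3*K*K = -3*K**2)
l(b, w) = 5 + 2*w (l(b, w) = (5 + w) + w = 5 + 2*w)
sqrt(Q(16) + l(Z(f(-5, -2)), -13)) = sqrt((21/2)*16**2 + (5 + 2*(-13))) = sqrt((21/2)*256 + (5 - 26)) = sqrt(2688 - 21) = sqrt(2667)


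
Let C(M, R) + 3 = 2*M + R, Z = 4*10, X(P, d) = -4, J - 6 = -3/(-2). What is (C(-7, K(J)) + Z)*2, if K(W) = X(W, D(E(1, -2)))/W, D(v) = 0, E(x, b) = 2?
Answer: 674/15 ≈ 44.933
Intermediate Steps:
J = 15/2 (J = 6 - 3/(-2) = 6 - 3*(-1/2) = 6 + 3/2 = 15/2 ≈ 7.5000)
Z = 40
K(W) = -4/W
C(M, R) = -3 + R + 2*M (C(M, R) = -3 + (2*M + R) = -3 + (R + 2*M) = -3 + R + 2*M)
(C(-7, K(J)) + Z)*2 = ((-3 - 4/15/2 + 2*(-7)) + 40)*2 = ((-3 - 4*2/15 - 14) + 40)*2 = ((-3 - 8/15 - 14) + 40)*2 = (-263/15 + 40)*2 = (337/15)*2 = 674/15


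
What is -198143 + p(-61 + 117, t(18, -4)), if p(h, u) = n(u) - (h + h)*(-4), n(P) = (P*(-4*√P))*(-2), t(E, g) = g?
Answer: -197695 - 64*I ≈ -1.977e+5 - 64.0*I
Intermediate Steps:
n(P) = 8*P^(3/2) (n(P) = -4*P^(3/2)*(-2) = 8*P^(3/2))
p(h, u) = 8*h + 8*u^(3/2) (p(h, u) = 8*u^(3/2) - (h + h)*(-4) = 8*u^(3/2) - 2*h*(-4) = 8*u^(3/2) - (-8)*h = 8*u^(3/2) + 8*h = 8*h + 8*u^(3/2))
-198143 + p(-61 + 117, t(18, -4)) = -198143 + (8*(-61 + 117) + 8*(-4)^(3/2)) = -198143 + (8*56 + 8*(-8*I)) = -198143 + (448 - 64*I) = -197695 - 64*I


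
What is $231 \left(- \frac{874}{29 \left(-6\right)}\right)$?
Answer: $\frac{33649}{29} \approx 1160.3$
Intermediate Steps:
$231 \left(- \frac{874}{29 \left(-6\right)}\right) = 231 \left(- \frac{874}{-174}\right) = 231 \left(\left(-874\right) \left(- \frac{1}{174}\right)\right) = 231 \cdot \frac{437}{87} = \frac{33649}{29}$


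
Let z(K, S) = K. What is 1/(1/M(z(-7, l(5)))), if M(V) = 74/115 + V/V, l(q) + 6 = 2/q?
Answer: 189/115 ≈ 1.6435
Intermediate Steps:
l(q) = -6 + 2/q
M(V) = 189/115 (M(V) = 74*(1/115) + 1 = 74/115 + 1 = 189/115)
1/(1/M(z(-7, l(5)))) = 1/(1/(189/115)) = 1/(115/189) = 189/115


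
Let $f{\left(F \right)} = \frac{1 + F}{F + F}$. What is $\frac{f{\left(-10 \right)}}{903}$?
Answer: $\frac{3}{6020} \approx 0.00049834$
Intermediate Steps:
$f{\left(F \right)} = \frac{1 + F}{2 F}$
$\frac{f{\left(-10 \right)}}{903} = \frac{\frac{1}{2} \frac{1}{-10} \left(1 - 10\right)}{903} = \frac{1}{2} \left(- \frac{1}{10}\right) \left(-9\right) \frac{1}{903} = \frac{9}{20} \cdot \frac{1}{903} = \frac{3}{6020}$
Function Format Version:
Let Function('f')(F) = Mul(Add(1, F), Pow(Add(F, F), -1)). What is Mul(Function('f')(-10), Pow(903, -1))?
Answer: Rational(3, 6020) ≈ 0.00049834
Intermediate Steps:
Function('f')(F) = Mul(Rational(1, 2), Pow(F, -1), Add(1, F)) (Function('f')(F) = Mul(Add(1, F), Pow(Mul(2, F), -1)) = Mul(Add(1, F), Mul(Rational(1, 2), Pow(F, -1))) = Mul(Rational(1, 2), Pow(F, -1), Add(1, F)))
Mul(Function('f')(-10), Pow(903, -1)) = Mul(Mul(Rational(1, 2), Pow(-10, -1), Add(1, -10)), Pow(903, -1)) = Mul(Mul(Rational(1, 2), Rational(-1, 10), -9), Rational(1, 903)) = Mul(Rational(9, 20), Rational(1, 903)) = Rational(3, 6020)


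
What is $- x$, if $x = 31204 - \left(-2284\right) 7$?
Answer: $-47192$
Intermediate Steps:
$x = 47192$ ($x = 31204 - -15988 = 31204 + 15988 = 47192$)
$- x = \left(-1\right) 47192 = -47192$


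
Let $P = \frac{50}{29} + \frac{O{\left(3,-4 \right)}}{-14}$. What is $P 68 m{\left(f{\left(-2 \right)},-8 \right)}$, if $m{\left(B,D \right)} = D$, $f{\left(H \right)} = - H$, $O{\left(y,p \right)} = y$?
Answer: $- \frac{166736}{203} \approx -821.36$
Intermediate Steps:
$P = \frac{613}{406}$ ($P = \frac{50}{29} + \frac{3}{-14} = 50 \cdot \frac{1}{29} + 3 \left(- \frac{1}{14}\right) = \frac{50}{29} - \frac{3}{14} = \frac{613}{406} \approx 1.5099$)
$P 68 m{\left(f{\left(-2 \right)},-8 \right)} = \frac{613}{406} \cdot 68 \left(-8\right) = \frac{20842}{203} \left(-8\right) = - \frac{166736}{203}$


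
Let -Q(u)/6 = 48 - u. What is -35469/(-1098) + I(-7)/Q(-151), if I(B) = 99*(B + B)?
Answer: 812441/24278 ≈ 33.464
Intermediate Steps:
I(B) = 198*B (I(B) = 99*(2*B) = 198*B)
Q(u) = -288 + 6*u (Q(u) = -6*(48 - u) = -288 + 6*u)
-35469/(-1098) + I(-7)/Q(-151) = -35469/(-1098) + (198*(-7))/(-288 + 6*(-151)) = -35469*(-1/1098) - 1386/(-288 - 906) = 3941/122 - 1386/(-1194) = 3941/122 - 1386*(-1/1194) = 3941/122 + 231/199 = 812441/24278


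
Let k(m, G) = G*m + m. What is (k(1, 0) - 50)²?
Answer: 2401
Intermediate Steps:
k(m, G) = m + G*m
(k(1, 0) - 50)² = (1*(1 + 0) - 50)² = (1*1 - 50)² = (1 - 50)² = (-49)² = 2401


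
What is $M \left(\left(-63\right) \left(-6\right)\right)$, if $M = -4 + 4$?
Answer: $0$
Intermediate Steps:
$M = 0$
$M \left(\left(-63\right) \left(-6\right)\right) = 0 \left(\left(-63\right) \left(-6\right)\right) = 0 \cdot 378 = 0$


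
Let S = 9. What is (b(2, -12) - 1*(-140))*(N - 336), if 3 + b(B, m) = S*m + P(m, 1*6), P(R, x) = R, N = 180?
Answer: -2652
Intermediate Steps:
b(B, m) = -3 + 10*m (b(B, m) = -3 + (9*m + m) = -3 + 10*m)
(b(2, -12) - 1*(-140))*(N - 336) = ((-3 + 10*(-12)) - 1*(-140))*(180 - 336) = ((-3 - 120) + 140)*(-156) = (-123 + 140)*(-156) = 17*(-156) = -2652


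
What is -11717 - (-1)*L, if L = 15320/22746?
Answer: -133249781/11373 ≈ -11716.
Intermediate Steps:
L = 7660/11373 (L = 15320*(1/22746) = 7660/11373 ≈ 0.67352)
-11717 - (-1)*L = -11717 - (-1)*7660/11373 = -11717 - 1*(-7660/11373) = -11717 + 7660/11373 = -133249781/11373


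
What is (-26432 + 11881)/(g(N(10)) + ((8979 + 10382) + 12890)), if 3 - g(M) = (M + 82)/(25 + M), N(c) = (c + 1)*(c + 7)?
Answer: -3084812/6837579 ≈ -0.45116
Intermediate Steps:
N(c) = (1 + c)*(7 + c)
g(M) = 3 - (82 + M)/(25 + M) (g(M) = 3 - (M + 82)/(25 + M) = 3 - (82 + M)/(25 + M))
(-26432 + 11881)/(g(N(10)) + ((8979 + 10382) + 12890)) = (-26432 + 11881)/((-7 + 2*(7 + 10² + 8*10))/(25 + (7 + 10² + 8*10)) + ((8979 + 10382) + 12890)) = -14551/((-7 + 2*(7 + 100 + 80))/(25 + (7 + 100 + 80)) + (19361 + 12890)) = -14551/((-7 + 2*187)/(25 + 187) + 32251) = -14551/((-7 + 374)/212 + 32251) = -14551/((1/212)*367 + 32251) = -14551/(367/212 + 32251) = -14551/6837579/212 = -14551*212/6837579 = -3084812/6837579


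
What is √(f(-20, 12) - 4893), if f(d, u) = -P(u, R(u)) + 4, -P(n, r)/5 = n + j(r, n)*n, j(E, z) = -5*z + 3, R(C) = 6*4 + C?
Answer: I*√8249 ≈ 90.824*I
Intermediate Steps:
R(C) = 24 + C
j(E, z) = 3 - 5*z
P(n, r) = -5*n - 5*n*(3 - 5*n) (P(n, r) = -5*(n + (3 - 5*n)*n) = -5*(n + n*(3 - 5*n)) = -5*n - 5*n*(3 - 5*n))
f(d, u) = 4 - 5*u*(-4 + 5*u) (f(d, u) = -5*u*(-4 + 5*u) + 4 = 4 - 5*u*(-4 + 5*u))
√(f(-20, 12) - 4893) = √((4 - 5*12*(-4 + 5*12)) - 4893) = √((4 - 5*12*(-4 + 60)) - 4893) = √((4 - 5*12*56) - 4893) = √((4 - 3360) - 4893) = √(-3356 - 4893) = √(-8249) = I*√8249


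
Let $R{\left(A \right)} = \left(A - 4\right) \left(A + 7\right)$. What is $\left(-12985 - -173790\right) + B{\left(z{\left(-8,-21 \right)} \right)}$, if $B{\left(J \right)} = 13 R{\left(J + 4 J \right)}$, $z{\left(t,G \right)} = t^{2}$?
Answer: $1504121$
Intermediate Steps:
$R{\left(A \right)} = \left(-4 + A\right) \left(7 + A\right)$
$B{\left(J \right)} = -364 + 195 J + 325 J^{2}$ ($B{\left(J \right)} = 13 \left(-28 + \left(J + 4 J\right)^{2} + 3 \left(J + 4 J\right)\right) = 13 \left(-28 + \left(5 J\right)^{2} + 3 \cdot 5 J\right) = 13 \left(-28 + 25 J^{2} + 15 J\right) = 13 \left(-28 + 15 J + 25 J^{2}\right) = -364 + 195 J + 325 J^{2}$)
$\left(-12985 - -173790\right) + B{\left(z{\left(-8,-21 \right)} \right)} = \left(-12985 - -173790\right) + \left(-364 + 195 \left(-8\right)^{2} + 325 \left(\left(-8\right)^{2}\right)^{2}\right) = \left(-12985 + 173790\right) + \left(-364 + 195 \cdot 64 + 325 \cdot 64^{2}\right) = 160805 + \left(-364 + 12480 + 325 \cdot 4096\right) = 160805 + \left(-364 + 12480 + 1331200\right) = 160805 + 1343316 = 1504121$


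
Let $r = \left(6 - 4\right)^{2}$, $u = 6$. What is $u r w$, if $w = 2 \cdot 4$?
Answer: $192$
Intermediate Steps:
$w = 8$
$r = 4$ ($r = 2^{2} = 4$)
$u r w = 6 \cdot 4 \cdot 8 = 24 \cdot 8 = 192$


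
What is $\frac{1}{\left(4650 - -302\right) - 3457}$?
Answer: $\frac{1}{1495} \approx 0.0006689$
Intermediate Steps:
$\frac{1}{\left(4650 - -302\right) - 3457} = \frac{1}{\left(4650 + 302\right) - 3457} = \frac{1}{4952 - 3457} = \frac{1}{1495}$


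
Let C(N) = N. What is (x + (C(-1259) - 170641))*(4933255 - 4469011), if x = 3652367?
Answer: 1615785921948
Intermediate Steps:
(x + (C(-1259) - 170641))*(4933255 - 4469011) = (3652367 + (-1259 - 170641))*(4933255 - 4469011) = (3652367 - 171900)*464244 = 3480467*464244 = 1615785921948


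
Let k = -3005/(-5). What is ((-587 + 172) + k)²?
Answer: 34596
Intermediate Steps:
k = 601 (k = -3005*(-1)/5 = -601*(-1) = 601)
((-587 + 172) + k)² = ((-587 + 172) + 601)² = (-415 + 601)² = 186² = 34596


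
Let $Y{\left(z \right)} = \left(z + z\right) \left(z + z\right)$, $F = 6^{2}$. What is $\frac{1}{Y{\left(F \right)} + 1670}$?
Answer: $\frac{1}{6854} \approx 0.0001459$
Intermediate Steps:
$F = 36$
$Y{\left(z \right)} = 4 z^{2}$ ($Y{\left(z \right)} = 2 z 2 z = 4 z^{2}$)
$\frac{1}{Y{\left(F \right)} + 1670} = \frac{1}{4 \cdot 36^{2} + 1670} = \frac{1}{4 \cdot 1296 + 1670} = \frac{1}{5184 + 1670} = \frac{1}{6854}$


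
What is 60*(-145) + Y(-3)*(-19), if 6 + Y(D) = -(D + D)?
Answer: -8700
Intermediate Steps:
Y(D) = -6 - 2*D (Y(D) = -6 - (D + D) = -6 - 2*D)
60*(-145) + Y(-3)*(-19) = 60*(-145) + (-6 - 2*(-3))*(-19) = -8700 + (-6 + 6)*(-19) = -8700 + 0*(-19) = -8700 + 0 = -8700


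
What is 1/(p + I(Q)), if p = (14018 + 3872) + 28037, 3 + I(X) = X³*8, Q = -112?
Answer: -1/11193500 ≈ -8.9338e-8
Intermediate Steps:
I(X) = -3 + 8*X³ (I(X) = -3 + X³*8 = -3 + 8*X³)
p = 45927 (p = 17890 + 28037 = 45927)
1/(p + I(Q)) = 1/(45927 + (-3 + 8*(-112)³)) = 1/(45927 + (-3 + 8*(-1404928))) = 1/(45927 + (-3 - 11239424)) = 1/(45927 - 11239427) = 1/(-11193500) = -1/11193500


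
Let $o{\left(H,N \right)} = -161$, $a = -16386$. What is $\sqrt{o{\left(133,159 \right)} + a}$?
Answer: $i \sqrt{16547} \approx 128.64 i$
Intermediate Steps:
$\sqrt{o{\left(133,159 \right)} + a} = \sqrt{-161 - 16386} = \sqrt{-16547} = i \sqrt{16547}$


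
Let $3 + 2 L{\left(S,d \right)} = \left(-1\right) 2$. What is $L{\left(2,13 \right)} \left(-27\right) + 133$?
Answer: $\frac{401}{2} \approx 200.5$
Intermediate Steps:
$L{\left(S,d \right)} = - \frac{5}{2}$ ($L{\left(S,d \right)} = - \frac{3}{2} + \frac{\left(-1\right) 2}{2} = - \frac{3}{2} + \frac{1}{2} \left(-2\right) = - \frac{3}{2} - 1 = - \frac{5}{2}$)
$L{\left(2,13 \right)} \left(-27\right) + 133 = \left(- \frac{5}{2}\right) \left(-27\right) + 133 = \frac{135}{2} + 133 = \frac{401}{2}$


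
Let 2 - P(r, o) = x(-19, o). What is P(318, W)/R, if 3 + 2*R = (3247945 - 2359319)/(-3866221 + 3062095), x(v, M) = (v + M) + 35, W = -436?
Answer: -169670586/825251 ≈ -205.60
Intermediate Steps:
x(v, M) = 35 + M + v (x(v, M) = (M + v) + 35 = 35 + M + v)
R = -825251/402063 (R = -3/2 + ((3247945 - 2359319)/(-3866221 + 3062095))/2 = -3/2 + (888626/(-804126))/2 = -3/2 + (888626*(-1/804126))/2 = -3/2 + (½)*(-444313/402063) = -3/2 - 444313/804126 = -825251/402063 ≈ -2.0525)
P(r, o) = -14 - o (P(r, o) = 2 - (35 + o - 19) = 2 - (16 + o) = 2 + (-16 - o) = -14 - o)
P(318, W)/R = (-14 - 1*(-436))/(-825251/402063) = (-14 + 436)*(-402063/825251) = 422*(-402063/825251) = -169670586/825251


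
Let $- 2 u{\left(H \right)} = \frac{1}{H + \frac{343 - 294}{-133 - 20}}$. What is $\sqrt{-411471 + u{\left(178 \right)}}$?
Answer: $\frac{3 i \sqrt{135149795095390}}{54370} \approx 641.46 i$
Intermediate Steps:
$u{\left(H \right)} = - \frac{1}{2 \left(- \frac{49}{153} + H\right)}$ ($u{\left(H \right)} = - \frac{1}{2 \left(H + \frac{343 - 294}{-133 - 20}\right)} = - \frac{1}{2 \left(H + \frac{49}{-153}\right)} = - \frac{1}{2 \left(H + 49 \left(- \frac{1}{153}\right)\right)} = - \frac{1}{2 \left(H - \frac{49}{153}\right)} = - \frac{1}{2 \left(- \frac{49}{153} + H\right)}$)
$\sqrt{-411471 + u{\left(178 \right)}} = \sqrt{-411471 - \frac{153}{-98 + 306 \cdot 178}} = \sqrt{-411471 - \frac{153}{-98 + 54468}} = \sqrt{-411471 - \frac{153}{54370}} = \sqrt{- \frac{22371678423}{54370}} = \frac{3 i \sqrt{135149795095390}}{54370}$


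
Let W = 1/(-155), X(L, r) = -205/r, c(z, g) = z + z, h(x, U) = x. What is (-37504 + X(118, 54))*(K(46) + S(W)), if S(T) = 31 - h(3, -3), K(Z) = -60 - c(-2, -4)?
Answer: 28355894/27 ≈ 1.0502e+6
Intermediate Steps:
c(z, g) = 2*z
W = -1/155 ≈ -0.0064516
K(Z) = -56 (K(Z) = -60 - 2*(-2) = -60 - 1*(-4) = -60 + 4 = -56)
S(T) = 28 (S(T) = 31 - 1*3 = 31 - 3 = 28)
(-37504 + X(118, 54))*(K(46) + S(W)) = (-37504 - 205/54)*(-56 + 28) = (-37504 - 205*1/54)*(-28) = (-37504 - 205/54)*(-28) = -2025421/54*(-28) = 28355894/27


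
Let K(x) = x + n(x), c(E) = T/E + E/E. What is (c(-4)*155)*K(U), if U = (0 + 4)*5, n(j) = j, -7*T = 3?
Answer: 48050/7 ≈ 6864.3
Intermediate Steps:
T = -3/7 (T = -1/7*3 = -3/7 ≈ -0.42857)
c(E) = 1 - 3/(7*E) (c(E) = -3/(7*E) + E/E = -3/(7*E) + 1 = 1 - 3/(7*E))
U = 20 (U = 4*5 = 20)
K(x) = 2*x (K(x) = x + x = 2*x)
(c(-4)*155)*K(U) = (((-3/7 - 4)/(-4))*155)*(2*20) = (-1/4*(-31/7)*155)*40 = ((31/28)*155)*40 = (4805/28)*40 = 48050/7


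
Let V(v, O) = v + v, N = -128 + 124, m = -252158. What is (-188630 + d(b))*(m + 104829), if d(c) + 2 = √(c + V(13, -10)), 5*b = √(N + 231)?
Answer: 27790963928 - 147329*√(650 + 5*√227)/5 ≈ 2.7790e+10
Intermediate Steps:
N = -4
V(v, O) = 2*v
b = √227/5 (b = √(-4 + 231)/5 = √227/5 ≈ 3.0133)
d(c) = -2 + √(26 + c) (d(c) = -2 + √(c + 2*13) = -2 + √(c + 26) = -2 + √(26 + c))
(-188630 + d(b))*(m + 104829) = (-188630 + (-2 + √(26 + √227/5)))*(-252158 + 104829) = (-188632 + √(26 + √227/5))*(-147329) = 27790963928 - 147329*√(26 + √227/5)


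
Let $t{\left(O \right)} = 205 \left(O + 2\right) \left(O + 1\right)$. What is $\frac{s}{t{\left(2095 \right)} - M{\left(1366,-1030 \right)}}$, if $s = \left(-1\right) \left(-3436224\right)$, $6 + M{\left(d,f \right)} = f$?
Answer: $\frac{859056}{225259999} \approx 0.0038136$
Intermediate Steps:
$M{\left(d,f \right)} = -6 + f$
$t{\left(O \right)} = 205 \left(1 + O\right) \left(2 + O\right)$ ($t{\left(O \right)} = 205 \left(2 + O\right) \left(1 + O\right) = 205 \left(1 + O\right) \left(2 + O\right)$)
$s = 3436224$
$\frac{s}{t{\left(2095 \right)} - M{\left(1366,-1030 \right)}} = \frac{3436224}{\left(410 + 205 \cdot 2095^{2} + 615 \cdot 2095\right) - \left(-6 - 1030\right)} = \frac{3436224}{\left(410 + 205 \cdot 4389025 + 1288425\right) - -1036} = \frac{3436224}{\left(410 + 899750125 + 1288425\right) + 1036} = \frac{3436224}{901038960 + 1036} = \frac{3436224}{901039996} = 3436224 \cdot \frac{1}{901039996} = \frac{859056}{225259999}$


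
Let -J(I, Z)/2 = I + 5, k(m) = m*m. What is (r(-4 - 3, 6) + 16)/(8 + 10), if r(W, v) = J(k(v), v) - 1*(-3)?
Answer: -7/2 ≈ -3.5000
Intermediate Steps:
k(m) = m²
J(I, Z) = -10 - 2*I (J(I, Z) = -2*(I + 5) = -2*(5 + I) = -10 - 2*I)
r(W, v) = -7 - 2*v² (r(W, v) = (-10 - 2*v²) - 1*(-3) = (-10 - 2*v²) + 3 = -7 - 2*v²)
(r(-4 - 3, 6) + 16)/(8 + 10) = ((-7 - 2*6²) + 16)/(8 + 10) = ((-7 - 2*36) + 16)/18 = ((-7 - 72) + 16)/18 = (-79 + 16)/18 = (1/18)*(-63) = -7/2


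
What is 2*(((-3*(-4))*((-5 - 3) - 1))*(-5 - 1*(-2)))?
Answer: 648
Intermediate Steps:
2*(((-3*(-4))*((-5 - 3) - 1))*(-5 - 1*(-2))) = 2*((12*(-8 - 1))*(-5 + 2)) = 2*((12*(-9))*(-3)) = 2*(-108*(-3)) = 2*324 = 648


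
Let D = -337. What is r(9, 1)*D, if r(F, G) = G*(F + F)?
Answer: -6066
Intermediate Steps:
r(F, G) = 2*F*G (r(F, G) = G*(2*F) = 2*F*G)
r(9, 1)*D = (2*9*1)*(-337) = 18*(-337) = -6066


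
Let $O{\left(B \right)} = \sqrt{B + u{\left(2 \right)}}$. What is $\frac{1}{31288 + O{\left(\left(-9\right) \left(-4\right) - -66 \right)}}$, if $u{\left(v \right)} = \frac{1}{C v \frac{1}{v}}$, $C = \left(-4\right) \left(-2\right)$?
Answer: $\frac{250304}{7831510735} - \frac{2 \sqrt{1634}}{7831510735} \approx 3.1951 \cdot 10^{-5}$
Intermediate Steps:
$C = 8$
$u{\left(v \right)} = \frac{1}{8}$ ($u{\left(v \right)} = \frac{1}{8 v \frac{1}{v}} = \frac{1}{8}$)
$O{\left(B \right)} = \sqrt{\frac{1}{8} + B}$ ($O{\left(B \right)} = \sqrt{B + \frac{1}{8}} = \sqrt{\frac{1}{8} + B}$)
$\frac{1}{31288 + O{\left(\left(-9\right) \left(-4\right) - -66 \right)}} = \frac{1}{31288 + \frac{\sqrt{2 + 16 \left(\left(-9\right) \left(-4\right) - -66\right)}}{4}} = \frac{1}{31288 + \frac{\sqrt{2 + 16 \left(36 + 66\right)}}{4}} = \frac{1}{31288 + \frac{\sqrt{2 + 16 \cdot 102}}{4}} = \frac{1}{31288 + \frac{\sqrt{2 + 1632}}{4}} = \frac{1}{31288 + \frac{\sqrt{1634}}{4}}$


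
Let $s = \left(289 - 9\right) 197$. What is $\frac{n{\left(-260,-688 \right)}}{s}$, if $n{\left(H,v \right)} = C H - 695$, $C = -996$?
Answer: $\frac{7379}{1576} \approx 4.6821$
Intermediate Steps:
$n{\left(H,v \right)} = -695 - 996 H$ ($n{\left(H,v \right)} = - 996 H - 695 = -695 - 996 H$)
$s = 55160$ ($s = 280 \cdot 197 = 55160$)
$\frac{n{\left(-260,-688 \right)}}{s} = \frac{-695 - -258960}{55160} = \left(-695 + 258960\right) \frac{1}{55160} = 258265 \cdot \frac{1}{55160} = \frac{7379}{1576}$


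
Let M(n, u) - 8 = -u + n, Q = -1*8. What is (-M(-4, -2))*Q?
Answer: 48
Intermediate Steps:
Q = -8
M(n, u) = 8 + n - u (M(n, u) = 8 + (-u + n) = 8 + (n - u) = 8 + n - u)
(-M(-4, -2))*Q = -(8 - 4 - 1*(-2))*(-8) = -(8 - 4 + 2)*(-8) = -1*6*(-8) = -6*(-8) = 48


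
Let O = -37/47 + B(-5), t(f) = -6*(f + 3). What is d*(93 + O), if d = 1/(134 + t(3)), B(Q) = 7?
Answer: 4663/4606 ≈ 1.0124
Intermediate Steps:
t(f) = -18 - 6*f (t(f) = -6*(3 + f) = -18 - 6*f)
O = 292/47 (O = -37/47 + 7 = 292/47 ≈ 6.2128)
d = 1/98 (d = 1/(134 + (-18 - 6*3)) = 1/(134 + (-18 - 18)) = 1/(134 - 36) = 1/98 ≈ 0.010204)
d*(93 + O) = (93 + 292/47)/98 = (1/98)*(4663/47) = 4663/4606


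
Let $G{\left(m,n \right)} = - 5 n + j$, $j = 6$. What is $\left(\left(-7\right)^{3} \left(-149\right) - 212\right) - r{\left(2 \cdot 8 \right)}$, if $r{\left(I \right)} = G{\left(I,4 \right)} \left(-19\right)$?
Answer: $50629$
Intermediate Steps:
$G{\left(m,n \right)} = 6 - 5 n$ ($G{\left(m,n \right)} = - 5 n + 6 = 6 - 5 n$)
$r{\left(I \right)} = 266$ ($r{\left(I \right)} = \left(6 - 20\right) \left(-19\right) = \left(-14\right) \left(-19\right) = 266$)
$\left(\left(-7\right)^{3} \left(-149\right) - 212\right) - r{\left(2 \cdot 8 \right)} = \left(\left(-7\right)^{3} \left(-149\right) - 212\right) - 266 = \left(\left(-343\right) \left(-149\right) - 212\right) - 266 = \left(51107 - 212\right) - 266 = 50895 - 266 = 50629$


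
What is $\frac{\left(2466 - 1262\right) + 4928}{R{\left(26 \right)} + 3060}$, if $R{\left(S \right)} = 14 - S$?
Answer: $\frac{511}{254} \approx 2.0118$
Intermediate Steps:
$\frac{\left(2466 - 1262\right) + 4928}{R{\left(26 \right)} + 3060} = \frac{\left(2466 - 1262\right) + 4928}{\left(14 - 26\right) + 3060} = \frac{1204 + 4928}{\left(14 - 26\right) + 3060} = \frac{6132}{-12 + 3060} = \frac{6132}{3048} = 6132 \cdot \frac{1}{3048} = \frac{511}{254}$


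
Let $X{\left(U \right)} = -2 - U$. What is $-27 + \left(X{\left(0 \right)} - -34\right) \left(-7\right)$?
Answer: $-251$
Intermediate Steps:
$-27 + \left(X{\left(0 \right)} - -34\right) \left(-7\right) = -27 + \left(\left(-2 - 0\right) - -34\right) \left(-7\right) = -27 + \left(\left(-2 + 0\right) + 34\right) \left(-7\right) = -27 + \left(-2 + 34\right) \left(-7\right) = -27 + 32 \left(-7\right) = -27 - 224 = -251$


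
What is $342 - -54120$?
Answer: $54462$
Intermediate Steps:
$342 - -54120 = 342 + 54120 = 54462$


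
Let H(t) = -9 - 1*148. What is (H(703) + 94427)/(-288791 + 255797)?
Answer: -47135/16497 ≈ -2.8572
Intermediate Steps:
H(t) = -157 (H(t) = -9 - 148 = -157)
(H(703) + 94427)/(-288791 + 255797) = (-157 + 94427)/(-288791 + 255797) = 94270/(-32994) = 94270*(-1/32994) = -47135/16497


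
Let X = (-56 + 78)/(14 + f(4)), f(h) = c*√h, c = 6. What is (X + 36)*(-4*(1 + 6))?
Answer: -13412/13 ≈ -1031.7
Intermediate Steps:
f(h) = 6*√h
X = 11/13 (X = (-56 + 78)/(14 + 6*√4) = 22/(14 + 6*2) = 22/(14 + 12) = 22/26 = 22*(1/26) = 11/13 ≈ 0.84615)
(X + 36)*(-4*(1 + 6)) = (11/13 + 36)*(-4*(1 + 6)) = 479*(-4*7)/13 = (479/13)*(-28) = -13412/13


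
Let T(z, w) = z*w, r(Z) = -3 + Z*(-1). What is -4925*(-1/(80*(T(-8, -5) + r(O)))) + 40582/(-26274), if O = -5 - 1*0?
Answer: -231869/2942688 ≈ -0.078795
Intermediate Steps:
O = -5 (O = -5 + 0 = -5)
r(Z) = -3 - Z
T(z, w) = w*z
-4925*(-1/(80*(T(-8, -5) + r(O)))) + 40582/(-26274) = -4925*(-1/(80*(-5*(-8) + (-3 - 1*(-5))))) + 40582/(-26274) = -4925*(-1/(80*(40 + (-3 + 5)))) + 40582*(-1/26274) = -4925*(-1/(80*(40 + 2))) - 20291/13137 = -4925/((-80*42)) - 20291/13137 = -4925/(-3360) - 20291/13137 = -4925*(-1/3360) - 20291/13137 = 985/672 - 20291/13137 = -231869/2942688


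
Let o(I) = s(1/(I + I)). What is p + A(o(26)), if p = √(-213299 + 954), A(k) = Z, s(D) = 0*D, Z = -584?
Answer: -584 + I*√212345 ≈ -584.0 + 460.81*I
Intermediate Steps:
s(D) = 0
o(I) = 0
A(k) = -584
p = I*√212345 (p = √(-212345) = I*√212345 ≈ 460.81*I)
p + A(o(26)) = I*√212345 - 584 = -584 + I*√212345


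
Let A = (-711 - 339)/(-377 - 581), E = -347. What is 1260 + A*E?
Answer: 421365/479 ≈ 879.68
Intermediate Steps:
A = 525/479 (A = -1050/(-958) = -1050*(-1/958) = 525/479 ≈ 1.0960)
1260 + A*E = 1260 + (525/479)*(-347) = 1260 - 182175/479 = 421365/479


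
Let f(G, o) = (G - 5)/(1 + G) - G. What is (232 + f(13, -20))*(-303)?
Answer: -465711/7 ≈ -66530.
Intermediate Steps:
f(G, o) = -G + (-5 + G)/(1 + G) (f(G, o) = (-5 + G)/(1 + G) - G = -G + (-5 + G)/(1 + G))
(232 + f(13, -20))*(-303) = (232 + (-5 - 1*13**2)/(1 + 13))*(-303) = (232 + (-5 - 1*169)/14)*(-303) = (232 + (-5 - 169)/14)*(-303) = (232 + (1/14)*(-174))*(-303) = (232 - 87/7)*(-303) = (1537/7)*(-303) = -465711/7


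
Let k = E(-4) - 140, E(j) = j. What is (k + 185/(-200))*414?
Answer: -1199979/20 ≈ -59999.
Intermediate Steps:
k = -144 (k = -4 - 140 = -144)
(k + 185/(-200))*414 = (-144 + 185/(-200))*414 = (-144 + 185*(-1/200))*414 = (-144 - 37/40)*414 = -5797/40*414 = -1199979/20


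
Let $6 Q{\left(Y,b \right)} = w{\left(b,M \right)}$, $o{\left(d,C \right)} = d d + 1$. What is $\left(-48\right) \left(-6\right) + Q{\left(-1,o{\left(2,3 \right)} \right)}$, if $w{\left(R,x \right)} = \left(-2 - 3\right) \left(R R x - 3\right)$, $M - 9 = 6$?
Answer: $-22$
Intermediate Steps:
$M = 15$ ($M = 9 + 6 = 15$)
$o{\left(d,C \right)} = 1 + d^{2}$ ($o{\left(d,C \right)} = d^{2} + 1 = 1 + d^{2}$)
$w{\left(R,x \right)} = 15 - 5 x R^{2}$ ($w{\left(R,x \right)} = - 5 \left(R^{2} x - 3\right) = - 5 \left(x R^{2} - 3\right) = - 5 \left(-3 + x R^{2}\right) = 15 - 5 x R^{2}$)
$Q{\left(Y,b \right)} = \frac{5}{2} - \frac{25 b^{2}}{2}$ ($Q{\left(Y,b \right)} = \frac{15 - 75 b^{2}}{6} = \frac{5}{2} - \frac{25 b^{2}}{2}$)
$\left(-48\right) \left(-6\right) + Q{\left(-1,o{\left(2,3 \right)} \right)} = \left(-48\right) \left(-6\right) + \left(\frac{5}{2} - \frac{25 \left(1 + 2^{2}\right)^{2}}{2}\right) = 288 + \left(\frac{5}{2} - \frac{25 \left(1 + 4\right)^{2}}{2}\right) = 288 + \left(\frac{5}{2} - \frac{25 \cdot 5^{2}}{2}\right) = 288 + \left(\frac{5}{2} - \frac{625}{2}\right) = 288 - 310 = -22$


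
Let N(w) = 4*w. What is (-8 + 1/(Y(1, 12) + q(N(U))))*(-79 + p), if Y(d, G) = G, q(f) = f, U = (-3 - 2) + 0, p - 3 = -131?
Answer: 13455/8 ≈ 1681.9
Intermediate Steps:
p = -128 (p = 3 - 131 = -128)
U = -5 (U = -5 + 0 = -5)
(-8 + 1/(Y(1, 12) + q(N(U))))*(-79 + p) = (-8 + 1/(12 + 4*(-5)))*(-79 - 128) = (-8 + 1/(12 - 20))*(-207) = (-8 + 1/(-8))*(-207) = (-8 - ⅛)*(-207) = -65/8*(-207) = 13455/8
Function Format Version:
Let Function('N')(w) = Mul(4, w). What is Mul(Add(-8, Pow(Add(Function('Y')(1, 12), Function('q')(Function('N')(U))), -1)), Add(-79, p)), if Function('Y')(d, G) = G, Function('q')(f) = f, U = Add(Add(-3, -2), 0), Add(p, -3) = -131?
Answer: Rational(13455, 8) ≈ 1681.9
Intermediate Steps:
p = -128 (p = Add(3, -131) = -128)
U = -5 (U = Add(-5, 0) = -5)
Mul(Add(-8, Pow(Add(Function('Y')(1, 12), Function('q')(Function('N')(U))), -1)), Add(-79, p)) = Mul(Add(-8, Pow(Add(12, Mul(4, -5)), -1)), Add(-79, -128)) = Mul(Add(-8, Pow(Add(12, -20), -1)), -207) = Mul(Add(-8, Pow(-8, -1)), -207) = Mul(Add(-8, Rational(-1, 8)), -207) = Mul(Rational(-65, 8), -207) = Rational(13455, 8)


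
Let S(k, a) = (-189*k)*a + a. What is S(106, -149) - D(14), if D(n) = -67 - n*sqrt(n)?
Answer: 2984984 + 14*sqrt(14) ≈ 2.9850e+6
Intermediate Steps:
S(k, a) = a - 189*a*k (S(k, a) = -189*a*k + a = a - 189*a*k)
D(n) = -67 - n**(3/2)
S(106, -149) - D(14) = -149*(1 - 189*106) - (-67 - 14**(3/2)) = -149*(1 - 20034) - (-67 - 14*sqrt(14)) = -149*(-20033) - (-67 - 14*sqrt(14)) = 2984917 + (67 + 14*sqrt(14)) = 2984984 + 14*sqrt(14)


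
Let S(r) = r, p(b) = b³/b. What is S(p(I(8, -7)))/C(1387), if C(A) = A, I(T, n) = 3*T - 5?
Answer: 19/73 ≈ 0.26027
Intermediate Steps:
I(T, n) = -5 + 3*T
p(b) = b²
S(p(I(8, -7)))/C(1387) = (-5 + 3*8)²/1387 = (-5 + 24)²*(1/1387) = 19²*(1/1387) = 361*(1/1387) = 19/73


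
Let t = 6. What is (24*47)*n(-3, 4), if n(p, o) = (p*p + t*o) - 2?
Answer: 34968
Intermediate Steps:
n(p, o) = -2 + p² + 6*o (n(p, o) = (p*p + 6*o) - 2 = (p² + 6*o) - 2 = -2 + p² + 6*o)
(24*47)*n(-3, 4) = (24*47)*(-2 + (-3)² + 6*4) = 1128*(-2 + 9 + 24) = 1128*31 = 34968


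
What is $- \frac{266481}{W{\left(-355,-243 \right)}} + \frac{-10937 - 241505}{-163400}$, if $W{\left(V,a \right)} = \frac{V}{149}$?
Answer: $\frac{648799593151}{5800700} \approx 1.1185 \cdot 10^{5}$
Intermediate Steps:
$W{\left(V,a \right)} = \frac{V}{149}$ ($W{\left(V,a \right)} = V \frac{1}{149} = \frac{V}{149}$)
$- \frac{266481}{W{\left(-355,-243 \right)}} + \frac{-10937 - 241505}{-163400} = - \frac{266481}{\frac{1}{149} \left(-355\right)} + \frac{-10937 - 241505}{-163400} = - \frac{266481}{- \frac{355}{149}} + \left(-10937 - 241505\right) \left(- \frac{1}{163400}\right) = \left(-266481\right) \left(- \frac{149}{355}\right) - - \frac{126221}{81700} = \frac{39705669}{355} + \frac{126221}{81700} = \frac{648799593151}{5800700}$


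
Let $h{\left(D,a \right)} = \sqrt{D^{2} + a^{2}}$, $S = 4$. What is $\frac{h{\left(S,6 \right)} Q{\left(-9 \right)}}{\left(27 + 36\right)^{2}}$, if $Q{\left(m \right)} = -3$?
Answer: $- \frac{2 \sqrt{13}}{1323} \approx -0.0054506$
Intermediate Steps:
$\frac{h{\left(S,6 \right)} Q{\left(-9 \right)}}{\left(27 + 36\right)^{2}} = \frac{\sqrt{4^{2} + 6^{2}} \left(-3\right)}{\left(27 + 36\right)^{2}} = \frac{\sqrt{16 + 36} \left(-3\right)}{63^{2}} = \frac{\sqrt{52} \left(-3\right)}{3969} = 2 \sqrt{13} \left(-3\right) \frac{1}{3969} = - 6 \sqrt{13} \cdot \frac{1}{3969} = - \frac{2 \sqrt{13}}{1323}$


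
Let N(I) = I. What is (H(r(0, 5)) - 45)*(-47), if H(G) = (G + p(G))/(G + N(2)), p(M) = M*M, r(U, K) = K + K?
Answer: 10105/6 ≈ 1684.2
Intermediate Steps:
r(U, K) = 2*K
p(M) = M²
H(G) = (G + G²)/(2 + G) (H(G) = (G + G²)/(G + 2) = (G + G²)/(2 + G))
(H(r(0, 5)) - 45)*(-47) = ((2*5)*(1 + 2*5)/(2 + 2*5) - 45)*(-47) = (10*(1 + 10)/(2 + 10) - 45)*(-47) = (10*11/12 - 45)*(-47) = (10*(1/12)*11 - 45)*(-47) = (55/6 - 45)*(-47) = -215/6*(-47) = 10105/6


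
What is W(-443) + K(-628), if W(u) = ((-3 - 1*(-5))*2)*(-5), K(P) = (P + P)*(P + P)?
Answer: 1577516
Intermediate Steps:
K(P) = 4*P**2 (K(P) = (2*P)*(2*P) = 4*P**2)
W(u) = -20 (W(u) = ((-3 + 5)*2)*(-5) = (2*2)*(-5) = 4*(-5) = -20)
W(-443) + K(-628) = -20 + 4*(-628)**2 = -20 + 4*394384 = -20 + 1577536 = 1577516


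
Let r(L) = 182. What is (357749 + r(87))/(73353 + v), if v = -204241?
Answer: -357931/130888 ≈ -2.7346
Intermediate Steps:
(357749 + r(87))/(73353 + v) = (357749 + 182)/(73353 - 204241) = 357931/(-130888) = 357931*(-1/130888) = -357931/130888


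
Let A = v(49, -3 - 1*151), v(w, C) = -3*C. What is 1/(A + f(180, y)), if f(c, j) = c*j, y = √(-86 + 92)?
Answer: 77/3174 - 5*√6/529 ≈ 0.0011075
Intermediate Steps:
y = √6 ≈ 2.4495
A = 462 (A = -3*(-3 - 1*151) = -3*(-3 - 151) = -3*(-154) = 462)
1/(A + f(180, y)) = 1/(462 + 180*√6)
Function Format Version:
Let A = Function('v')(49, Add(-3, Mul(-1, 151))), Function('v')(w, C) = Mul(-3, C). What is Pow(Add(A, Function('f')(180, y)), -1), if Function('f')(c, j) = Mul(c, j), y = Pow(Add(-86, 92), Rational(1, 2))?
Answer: Add(Rational(77, 3174), Mul(Rational(-5, 529), Pow(6, Rational(1, 2)))) ≈ 0.0011075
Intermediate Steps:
y = Pow(6, Rational(1, 2)) ≈ 2.4495
A = 462 (A = Mul(-3, Add(-3, Mul(-1, 151))) = Mul(-3, Add(-3, -151)) = Mul(-3, -154) = 462)
Pow(Add(A, Function('f')(180, y)), -1) = Pow(Add(462, Mul(180, Pow(6, Rational(1, 2)))), -1)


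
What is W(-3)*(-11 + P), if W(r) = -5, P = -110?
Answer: 605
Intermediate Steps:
W(-3)*(-11 + P) = -5*(-11 - 110) = -5*(-121) = 605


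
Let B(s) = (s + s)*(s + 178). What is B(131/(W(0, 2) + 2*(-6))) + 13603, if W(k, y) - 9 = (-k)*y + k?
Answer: 16841/9 ≈ 1871.2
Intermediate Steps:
W(k, y) = 9 + k - k*y (W(k, y) = 9 + ((-k)*y + k) = 9 + (-k*y + k) = 9 + (k - k*y) = 9 + k - k*y)
B(s) = 2*s*(178 + s) (B(s) = (2*s)*(178 + s) = 2*s*(178 + s))
B(131/(W(0, 2) + 2*(-6))) + 13603 = 2*(131/((9 + 0 - 1*0*2) + 2*(-6)))*(178 + 131/((9 + 0 - 1*0*2) + 2*(-6))) + 13603 = 2*(131/((9 + 0 + 0) - 12))*(178 + 131/((9 + 0 + 0) - 12)) + 13603 = 2*(131/(9 - 12))*(178 + 131/(9 - 12)) + 13603 = 2*(131/(-3))*(178 + 131/(-3)) + 13603 = 2*(131*(-⅓))*(178 + 131*(-⅓)) + 13603 = 2*(-131/3)*(178 - 131/3) + 13603 = 2*(-131/3)*(403/3) + 13603 = -105586/9 + 13603 = 16841/9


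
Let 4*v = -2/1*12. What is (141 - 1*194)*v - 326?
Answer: -8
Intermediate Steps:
v = -6 (v = (-2/1*12)/4 = (-2*1*12)/4 = (-2*12)/4 = (¼)*(-24) = -6)
(141 - 1*194)*v - 326 = (141 - 1*194)*(-6) - 326 = (141 - 194)*(-6) - 326 = -53*(-6) - 326 = 318 - 326 = -8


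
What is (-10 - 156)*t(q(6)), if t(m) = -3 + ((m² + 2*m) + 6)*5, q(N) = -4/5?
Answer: -18426/5 ≈ -3685.2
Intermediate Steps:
q(N) = -⅘ (q(N) = -4*⅕ = -⅘)
t(m) = 27 + 5*m² + 10*m (t(m) = -3 + (6 + m² + 2*m)*5 = -3 + (30 + 5*m² + 10*m) = 27 + 5*m² + 10*m)
(-10 - 156)*t(q(6)) = (-10 - 156)*(27 + 5*(-⅘)² + 10*(-⅘)) = -166*(27 + 5*(16/25) - 8) = -166*(27 + 16/5 - 8) = -166*111/5 = -18426/5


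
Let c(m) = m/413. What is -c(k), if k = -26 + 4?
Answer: 22/413 ≈ 0.053269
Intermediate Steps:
k = -22
c(m) = m/413 (c(m) = m*(1/413) = m/413)
-c(k) = -(-22)/413 = -1*(-22/413) = 22/413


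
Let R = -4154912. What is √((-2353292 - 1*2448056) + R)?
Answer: 6*I*√248785 ≈ 2992.7*I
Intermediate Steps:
√((-2353292 - 1*2448056) + R) = √((-2353292 - 1*2448056) - 4154912) = √((-2353292 - 2448056) - 4154912) = √(-4801348 - 4154912) = √(-8956260) = 6*I*√248785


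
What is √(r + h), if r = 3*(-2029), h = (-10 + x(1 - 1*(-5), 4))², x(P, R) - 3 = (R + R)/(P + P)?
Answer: I*√54422/3 ≈ 77.762*I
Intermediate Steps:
x(P, R) = 3 + R/P (x(P, R) = 3 + (R + R)/(P + P) = 3 + (2*R)/((2*P)) = 3 + (2*R)*(1/(2*P)) = 3 + R/P)
h = 361/9 (h = (-10 + (3 + 4/(1 - 1*(-5))))² = (-10 + (3 + 4/(1 + 5)))² = (-10 + (3 + 4/6))² = (-10 + (3 + 4*(⅙)))² = (-10 + (3 + ⅔))² = (-10 + 11/3)² = (-19/3)² = 361/9 ≈ 40.111)
r = -6087
√(r + h) = √(-6087 + 361/9) = √(-54422/9) = I*√54422/3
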